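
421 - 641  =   - 220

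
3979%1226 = 301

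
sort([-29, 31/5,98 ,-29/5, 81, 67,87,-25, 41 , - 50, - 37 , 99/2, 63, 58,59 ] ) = [ - 50, - 37,  -  29,  -  25, - 29/5,  31/5, 41, 99/2,58, 59 , 63,  67, 81,  87,98 ] 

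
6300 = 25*252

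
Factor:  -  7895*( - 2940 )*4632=2^5*3^2*5^2*7^2*193^1* 1579^1 =107514741600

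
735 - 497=238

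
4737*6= 28422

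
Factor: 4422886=2^1*13^1 * 170111^1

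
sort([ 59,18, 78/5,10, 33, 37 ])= [10,78/5,18,  33,37,59 ] 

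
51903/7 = 7414 + 5/7 = 7414.71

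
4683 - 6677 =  - 1994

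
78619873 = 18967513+59652360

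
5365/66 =5365/66=81.29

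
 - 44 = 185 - 229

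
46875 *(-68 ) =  - 3187500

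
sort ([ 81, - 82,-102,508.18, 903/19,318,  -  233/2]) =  [ - 233/2, - 102, - 82,903/19, 81, 318, 508.18 ] 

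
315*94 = 29610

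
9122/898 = 10 + 71/449  =  10.16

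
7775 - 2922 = 4853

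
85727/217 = 395 + 12/217 = 395.06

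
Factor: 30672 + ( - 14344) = 16328 = 2^3*13^1*157^1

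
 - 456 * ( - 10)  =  4560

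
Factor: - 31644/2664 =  - 879/74 = -  2^ ( - 1 ) * 3^1 * 37^( - 1)*293^1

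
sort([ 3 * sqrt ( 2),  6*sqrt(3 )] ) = [3*sqrt (2), 6 * sqrt(3 ) ] 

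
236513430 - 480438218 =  - 243924788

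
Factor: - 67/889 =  - 7^ ( - 1)*67^1*127^( - 1 ) 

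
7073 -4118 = 2955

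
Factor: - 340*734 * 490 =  -122284400 = - 2^4*5^2*7^2*17^1*367^1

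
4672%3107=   1565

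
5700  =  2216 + 3484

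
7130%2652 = 1826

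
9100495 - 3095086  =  6005409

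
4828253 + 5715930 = 10544183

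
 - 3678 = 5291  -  8969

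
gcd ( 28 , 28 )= 28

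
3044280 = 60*50738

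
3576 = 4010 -434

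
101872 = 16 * 6367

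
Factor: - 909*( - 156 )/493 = 141804/493=2^2 * 3^3*13^1*17^(  -  1) * 29^(  -  1)*101^1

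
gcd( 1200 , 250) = 50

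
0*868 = 0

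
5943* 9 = 53487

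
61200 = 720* 85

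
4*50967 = 203868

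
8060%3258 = 1544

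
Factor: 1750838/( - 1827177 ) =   -  2^1*3^ (-1)*11^(-1 )*17^( -1 ) *3257^ (-1) *875419^1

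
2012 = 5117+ - 3105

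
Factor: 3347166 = 2^1*3^1*557861^1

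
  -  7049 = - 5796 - 1253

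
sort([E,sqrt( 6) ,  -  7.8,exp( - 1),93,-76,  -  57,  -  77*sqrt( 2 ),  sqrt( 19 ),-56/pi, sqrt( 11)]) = [ - 77*sqrt( 2), -76,  -  57,-56/pi , - 7.8, exp(-1 ),sqrt( 6), E,  sqrt( 11),sqrt( 19 ),93] 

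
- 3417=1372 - 4789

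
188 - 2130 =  - 1942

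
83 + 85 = 168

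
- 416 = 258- 674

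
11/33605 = 1/3055 = 0.00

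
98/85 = 1 + 13/85 = 1.15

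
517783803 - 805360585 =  - 287576782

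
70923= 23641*3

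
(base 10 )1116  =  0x45C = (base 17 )3EB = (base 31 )150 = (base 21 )2B3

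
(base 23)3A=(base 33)2D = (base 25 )34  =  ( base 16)4F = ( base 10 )79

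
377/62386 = 377/62386 = 0.01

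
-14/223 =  - 14/223 =- 0.06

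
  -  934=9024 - 9958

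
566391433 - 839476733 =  - 273085300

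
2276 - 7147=- 4871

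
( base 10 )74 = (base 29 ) 2G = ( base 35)24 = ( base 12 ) 62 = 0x4A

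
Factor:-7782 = -2^1*3^1*1297^1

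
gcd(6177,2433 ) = 3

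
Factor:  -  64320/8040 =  -8 = - 2^3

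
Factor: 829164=2^2 *3^1*7^1 * 9871^1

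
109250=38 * 2875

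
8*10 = 80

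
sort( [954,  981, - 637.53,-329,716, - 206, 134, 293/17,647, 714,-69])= [ - 637.53, - 329, - 206, - 69, 293/17, 134,647 , 714 , 716, 954, 981]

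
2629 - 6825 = -4196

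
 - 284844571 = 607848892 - 892693463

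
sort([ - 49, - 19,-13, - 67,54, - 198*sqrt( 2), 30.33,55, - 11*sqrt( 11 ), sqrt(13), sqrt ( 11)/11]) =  [ - 198 * sqrt(2), - 67, - 49, - 11*sqrt(11), - 19, - 13, sqrt(11) /11,sqrt (13),30.33,  54, 55 ] 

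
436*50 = 21800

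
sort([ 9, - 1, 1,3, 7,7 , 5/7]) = [  -  1, 5/7,1, 3,7,  7,9]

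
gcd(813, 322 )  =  1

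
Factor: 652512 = 2^5 * 3^1*7^1 * 971^1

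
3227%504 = 203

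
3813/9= 1271/3 =423.67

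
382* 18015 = 6881730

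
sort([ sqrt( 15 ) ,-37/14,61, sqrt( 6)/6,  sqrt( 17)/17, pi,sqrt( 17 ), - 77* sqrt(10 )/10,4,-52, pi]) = [ - 52, - 77*sqrt(10)/10, - 37/14,sqrt(17)/17,sqrt( 6)/6, pi , pi, sqrt( 15),4, sqrt(17) , 61] 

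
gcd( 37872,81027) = 9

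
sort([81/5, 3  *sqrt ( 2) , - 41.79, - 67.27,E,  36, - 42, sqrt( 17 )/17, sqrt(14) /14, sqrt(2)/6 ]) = [ - 67.27, - 42, - 41.79,sqrt(2 )/6, sqrt(17 ) /17, sqrt ( 14 ) /14, E , 3*sqrt(2) , 81/5, 36 ] 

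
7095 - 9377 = - 2282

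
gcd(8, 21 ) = 1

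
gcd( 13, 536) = 1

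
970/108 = 8 + 53/54 = 8.98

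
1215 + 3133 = 4348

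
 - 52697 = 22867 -75564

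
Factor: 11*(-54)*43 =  - 25542 =- 2^1* 3^3*11^1*43^1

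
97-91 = 6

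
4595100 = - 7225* ( - 636)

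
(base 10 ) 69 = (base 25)2J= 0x45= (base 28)2D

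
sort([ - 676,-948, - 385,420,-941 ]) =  [ - 948, - 941, - 676, - 385 , 420 ] 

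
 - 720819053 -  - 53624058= - 667194995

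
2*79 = 158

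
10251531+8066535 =18318066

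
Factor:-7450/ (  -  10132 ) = 2^(-1) * 5^2 * 17^( -1) = 25/34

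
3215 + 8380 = 11595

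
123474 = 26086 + 97388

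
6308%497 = 344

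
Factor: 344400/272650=24/19 = 2^3*3^1*19^( - 1)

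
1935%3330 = 1935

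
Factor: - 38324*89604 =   -  2^4*3^2*11^1*13^1*19^1 *67^1*131^1= - 3433983696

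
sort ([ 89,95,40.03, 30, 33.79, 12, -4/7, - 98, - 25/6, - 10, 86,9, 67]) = [ - 98 , -10, - 25/6, - 4/7,9,12, 30,  33.79,40.03,67,  86,89,95]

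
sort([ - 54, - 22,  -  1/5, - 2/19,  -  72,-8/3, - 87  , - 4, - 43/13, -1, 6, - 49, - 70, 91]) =[ - 87 ,  -  72, - 70, - 54,-49, - 22,-4 , - 43/13,-8/3, - 1, - 1/5,  -  2/19, 6, 91 ] 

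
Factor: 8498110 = 2^1*5^1*137^1*6203^1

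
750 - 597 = 153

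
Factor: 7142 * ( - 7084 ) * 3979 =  - 201313239512 = - 2^3*7^1*11^1*23^2*173^1*3571^1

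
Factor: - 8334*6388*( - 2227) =2^3*3^2*17^1 *131^1*463^1*1597^1 = 118560117384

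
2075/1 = 2075=2075.00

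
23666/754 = 11833/377 = 31.39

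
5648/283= 19+271/283 = 19.96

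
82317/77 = 82317/77 = 1069.05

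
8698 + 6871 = 15569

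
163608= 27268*6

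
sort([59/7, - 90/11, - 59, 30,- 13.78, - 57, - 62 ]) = [ - 62 , - 59, - 57, - 13.78, - 90/11,  59/7, 30]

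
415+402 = 817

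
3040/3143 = 3040/3143 = 0.97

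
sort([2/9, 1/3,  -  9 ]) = [ - 9,2/9, 1/3]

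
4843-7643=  - 2800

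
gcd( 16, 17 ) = 1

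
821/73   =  821/73=11.25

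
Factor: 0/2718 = 0^1 = 0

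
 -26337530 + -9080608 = -35418138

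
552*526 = 290352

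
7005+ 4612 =11617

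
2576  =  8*322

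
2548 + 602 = 3150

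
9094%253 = 239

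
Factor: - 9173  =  - 9173^1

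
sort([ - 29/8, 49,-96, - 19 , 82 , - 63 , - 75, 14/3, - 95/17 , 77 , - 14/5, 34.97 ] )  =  [-96,-75,- 63 ,- 19 ,  -  95/17,-29/8,-14/5,14/3,34.97,49, 77,82]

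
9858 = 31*318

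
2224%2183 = 41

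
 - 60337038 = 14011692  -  74348730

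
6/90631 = 6/90631 = 0.00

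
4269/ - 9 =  - 1423/3 = - 474.33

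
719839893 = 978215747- 258375854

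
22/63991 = 22/63991 = 0.00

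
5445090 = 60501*90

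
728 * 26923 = 19599944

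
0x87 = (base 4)2013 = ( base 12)B3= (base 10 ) 135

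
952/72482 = 476/36241 = 0.01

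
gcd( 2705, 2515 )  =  5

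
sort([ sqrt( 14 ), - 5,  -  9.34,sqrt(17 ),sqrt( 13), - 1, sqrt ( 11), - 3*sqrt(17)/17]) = [ - 9.34,  -  5 , - 1 , - 3 * sqrt(17)/17, sqrt (11),  sqrt( 13),sqrt(14), sqrt( 17) ] 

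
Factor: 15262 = 2^1*13^1*587^1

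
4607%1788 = 1031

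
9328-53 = 9275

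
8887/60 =8887/60  =  148.12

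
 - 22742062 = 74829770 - 97571832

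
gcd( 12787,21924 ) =1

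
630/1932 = 15/46 = 0.33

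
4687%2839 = 1848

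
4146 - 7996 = -3850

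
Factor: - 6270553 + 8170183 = 2^1*3^2*5^1*21107^1 = 1899630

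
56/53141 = 56/53141 =0.00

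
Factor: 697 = 17^1*41^1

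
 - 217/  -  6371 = 217/6371  =  0.03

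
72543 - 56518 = 16025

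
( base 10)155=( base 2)10011011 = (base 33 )4N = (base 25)65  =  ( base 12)10B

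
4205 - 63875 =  - 59670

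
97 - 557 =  - 460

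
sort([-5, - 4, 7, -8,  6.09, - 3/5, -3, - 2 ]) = [ - 8 , - 5, -4, - 3, - 2 ,  -  3/5, 6.09,  7]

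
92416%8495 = 7466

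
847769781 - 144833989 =702935792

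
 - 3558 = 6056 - 9614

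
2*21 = 42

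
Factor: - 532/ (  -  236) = 133/59 = 7^1*19^1*59^( - 1)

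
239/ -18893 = -239/18893= - 0.01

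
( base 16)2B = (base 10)43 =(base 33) 1A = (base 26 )1H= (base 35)18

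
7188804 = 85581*84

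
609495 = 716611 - 107116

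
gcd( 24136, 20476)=4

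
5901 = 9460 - 3559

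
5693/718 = 5693/718 = 7.93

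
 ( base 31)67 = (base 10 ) 193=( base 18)AD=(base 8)301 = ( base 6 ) 521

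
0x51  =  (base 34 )2d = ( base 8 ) 121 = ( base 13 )63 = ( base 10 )81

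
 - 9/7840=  - 9/7840 = -  0.00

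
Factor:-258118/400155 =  - 2^1*3^( - 1)*5^ ( - 1)*37^( - 1 )*179^1 = - 358/555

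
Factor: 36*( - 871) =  - 31356 = -2^2*3^2*13^1*67^1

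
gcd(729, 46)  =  1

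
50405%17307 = 15791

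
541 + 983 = 1524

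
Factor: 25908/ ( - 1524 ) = -17^1 = - 17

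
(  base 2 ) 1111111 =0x7f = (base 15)87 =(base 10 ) 127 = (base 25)52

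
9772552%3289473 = 3193606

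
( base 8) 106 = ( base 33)24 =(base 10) 70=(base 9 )77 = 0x46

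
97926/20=4896 + 3/10   =  4896.30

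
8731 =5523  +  3208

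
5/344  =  5/344 = 0.01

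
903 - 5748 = - 4845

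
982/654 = 491/327 = 1.50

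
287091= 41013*7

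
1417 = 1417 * 1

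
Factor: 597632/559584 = 2^2*3^( -2 ) *7^1*23^1*67^( -1) = 644/603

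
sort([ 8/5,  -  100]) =[ - 100,8/5] 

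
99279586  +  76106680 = 175386266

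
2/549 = 2/549  =  0.00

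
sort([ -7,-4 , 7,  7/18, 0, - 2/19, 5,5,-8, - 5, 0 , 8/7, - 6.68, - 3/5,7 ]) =[ - 8, - 7 , - 6.68,-5, - 4, - 3/5, - 2/19,0, 0, 7/18, 8/7, 5, 5, 7,7]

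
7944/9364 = 1986/2341=0.85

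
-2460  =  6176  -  8636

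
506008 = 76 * 6658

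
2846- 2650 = 196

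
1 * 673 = 673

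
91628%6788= 3384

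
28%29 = 28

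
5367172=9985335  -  4618163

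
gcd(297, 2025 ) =27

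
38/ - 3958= -19/1979 = -  0.01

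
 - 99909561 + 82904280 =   -  17005281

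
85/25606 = 85/25606 = 0.00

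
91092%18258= 18060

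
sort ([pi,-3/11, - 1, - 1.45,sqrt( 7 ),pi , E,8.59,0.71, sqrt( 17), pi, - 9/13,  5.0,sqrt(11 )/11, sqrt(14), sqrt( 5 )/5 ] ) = [ - 1.45, - 1,-9/13,-3/11, sqrt (11) /11,sqrt(5)/5, 0.71 , sqrt(7 ),E,  pi , pi,pi,sqrt(14 ), sqrt(17) , 5.0,8.59 ] 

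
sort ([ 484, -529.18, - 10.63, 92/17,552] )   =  [  -  529.18, - 10.63,92/17, 484, 552] 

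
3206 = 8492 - 5286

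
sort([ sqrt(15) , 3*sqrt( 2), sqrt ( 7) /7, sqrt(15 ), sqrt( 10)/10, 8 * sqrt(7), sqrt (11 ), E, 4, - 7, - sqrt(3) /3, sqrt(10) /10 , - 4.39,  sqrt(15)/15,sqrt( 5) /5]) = [ - 7, - 4.39, - sqrt ( 3) /3, sqrt(15) /15,  sqrt(10)/10,sqrt( 10 ) /10, sqrt( 7)/7,sqrt (5) /5, E,sqrt(11 ), sqrt( 15 ),  sqrt ( 15 ), 4, 3*sqrt(2 ),8* sqrt(7) ] 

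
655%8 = 7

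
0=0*4045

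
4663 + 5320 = 9983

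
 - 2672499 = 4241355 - 6913854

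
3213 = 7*459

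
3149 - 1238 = 1911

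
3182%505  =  152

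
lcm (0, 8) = 0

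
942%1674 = 942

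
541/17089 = 541/17089 = 0.03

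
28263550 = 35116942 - 6853392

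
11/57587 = 11/57587 = 0.00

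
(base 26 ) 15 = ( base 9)34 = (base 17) 1E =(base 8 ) 37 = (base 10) 31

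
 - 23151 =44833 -67984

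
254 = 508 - 254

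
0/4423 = 0 = 0.00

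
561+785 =1346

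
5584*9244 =51618496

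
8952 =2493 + 6459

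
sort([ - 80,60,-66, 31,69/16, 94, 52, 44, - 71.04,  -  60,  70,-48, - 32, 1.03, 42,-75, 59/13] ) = [-80,-75, - 71.04,-66,-60,-48, - 32, 1.03,69/16, 59/13 , 31 , 42,44, 52, 60,70, 94 ] 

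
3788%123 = 98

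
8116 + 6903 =15019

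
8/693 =8/693= 0.01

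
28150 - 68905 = -40755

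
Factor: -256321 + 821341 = 565020 = 2^2 * 3^2 * 5^1*43^1 * 73^1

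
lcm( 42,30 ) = 210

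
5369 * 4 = 21476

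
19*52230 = 992370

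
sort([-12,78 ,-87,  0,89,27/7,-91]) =[-91, - 87,-12,0,27/7, 78,  89] 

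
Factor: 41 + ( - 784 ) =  - 743^1 = - 743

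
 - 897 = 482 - 1379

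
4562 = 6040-1478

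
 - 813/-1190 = 813/1190=0.68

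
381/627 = 127/209 = 0.61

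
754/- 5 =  - 151 + 1/5 =- 150.80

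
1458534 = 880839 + 577695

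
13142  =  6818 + 6324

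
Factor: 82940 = 2^2*5^1*11^1 * 13^1*29^1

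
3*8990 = 26970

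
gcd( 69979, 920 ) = 1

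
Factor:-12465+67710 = 55245 = 3^1*5^1*29^1 *127^1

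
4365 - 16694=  - 12329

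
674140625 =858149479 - 184008854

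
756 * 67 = 50652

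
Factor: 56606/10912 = 2^( - 4)*83^1 = 83/16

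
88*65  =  5720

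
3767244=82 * 45942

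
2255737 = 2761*817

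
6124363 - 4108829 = 2015534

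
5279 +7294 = 12573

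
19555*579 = 11322345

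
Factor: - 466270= -2^1*5^1* 7^1*6661^1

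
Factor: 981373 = 981373^1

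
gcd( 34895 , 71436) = 1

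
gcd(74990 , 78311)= 1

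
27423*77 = 2111571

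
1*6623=6623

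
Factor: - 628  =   - 2^2*157^1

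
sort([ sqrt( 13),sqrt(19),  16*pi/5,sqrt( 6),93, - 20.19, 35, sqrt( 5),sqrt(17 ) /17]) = [ - 20.19,sqrt(17)/17, sqrt(5 ),  sqrt( 6 ),sqrt (13 ),sqrt(19 ), 16 * pi/5,35, 93] 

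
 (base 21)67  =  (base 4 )2011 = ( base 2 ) 10000101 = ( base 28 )4l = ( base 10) 133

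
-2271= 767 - 3038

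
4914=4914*1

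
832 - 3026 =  - 2194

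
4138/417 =9+385/417 = 9.92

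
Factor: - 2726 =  - 2^1*29^1 * 47^1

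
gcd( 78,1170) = 78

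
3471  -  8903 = -5432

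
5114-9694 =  - 4580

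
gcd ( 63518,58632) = 4886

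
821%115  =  16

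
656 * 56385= 36988560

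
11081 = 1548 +9533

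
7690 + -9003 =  - 1313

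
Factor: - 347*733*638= - 2^1*11^1*29^1*347^1*733^1 = - 162275938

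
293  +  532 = 825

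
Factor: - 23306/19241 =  - 86/71 = - 2^1 * 43^1*71^ ( - 1)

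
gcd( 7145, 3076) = 1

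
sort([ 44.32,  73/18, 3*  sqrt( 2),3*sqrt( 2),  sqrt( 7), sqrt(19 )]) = [sqrt(7), 73/18, 3 * sqrt(2), 3 * sqrt( 2), sqrt( 19), 44.32] 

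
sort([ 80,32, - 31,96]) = [ -31,32, 80,96 ]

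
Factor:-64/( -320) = 5^( - 1 ) = 1/5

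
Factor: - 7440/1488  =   - 5^1 = - 5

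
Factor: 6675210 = 2^1*3^5*5^1 * 41^1*67^1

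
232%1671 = 232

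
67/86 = 67/86 = 0.78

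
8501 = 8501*1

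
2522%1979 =543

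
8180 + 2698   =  10878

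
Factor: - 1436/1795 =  - 2^2*5^( - 1 ) = - 4/5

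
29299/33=887 + 28/33 = 887.85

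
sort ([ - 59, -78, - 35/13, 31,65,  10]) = [  -  78, -59, - 35/13, 10,31 , 65]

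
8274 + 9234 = 17508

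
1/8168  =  1/8168 = 0.00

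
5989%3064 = 2925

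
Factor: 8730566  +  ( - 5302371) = 5^1 * 59^1*11621^1 = 3428195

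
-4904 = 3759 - 8663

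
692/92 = 173/23 = 7.52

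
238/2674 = 17/191= 0.09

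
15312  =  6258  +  9054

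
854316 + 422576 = 1276892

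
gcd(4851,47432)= 539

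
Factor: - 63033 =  - 3^1*21011^1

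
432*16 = 6912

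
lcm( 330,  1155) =2310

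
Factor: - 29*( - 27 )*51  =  39933 = 3^4*17^1*29^1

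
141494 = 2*70747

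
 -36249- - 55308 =19059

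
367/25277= 367/25277 = 0.01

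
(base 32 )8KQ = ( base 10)8858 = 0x229a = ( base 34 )7mi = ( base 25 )e48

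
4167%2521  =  1646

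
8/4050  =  4/2025 = 0.00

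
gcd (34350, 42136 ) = 458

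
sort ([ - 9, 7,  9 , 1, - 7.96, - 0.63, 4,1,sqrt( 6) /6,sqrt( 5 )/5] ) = [ - 9, - 7.96, - 0.63,sqrt( 6) /6,sqrt(5)/5,1, 1, 4, 7  ,  9 ]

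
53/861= 53/861 = 0.06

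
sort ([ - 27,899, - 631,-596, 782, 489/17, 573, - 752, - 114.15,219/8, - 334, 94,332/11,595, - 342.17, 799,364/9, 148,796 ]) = [ - 752, - 631, - 596, - 342.17,  -  334, - 114.15, - 27,219/8,489/17, 332/11,364/9, 94,148, 573,595,782,796, 799, 899] 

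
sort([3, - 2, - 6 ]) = [ - 6, - 2, 3] 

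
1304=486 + 818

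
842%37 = 28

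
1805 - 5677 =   -  3872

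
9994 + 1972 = 11966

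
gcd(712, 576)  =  8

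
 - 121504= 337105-458609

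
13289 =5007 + 8282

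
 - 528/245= -528/245 = - 2.16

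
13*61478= 799214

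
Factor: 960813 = 3^2*7^1*101^1*151^1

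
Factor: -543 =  - 3^1*181^1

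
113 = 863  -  750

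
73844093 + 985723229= 1059567322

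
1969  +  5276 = 7245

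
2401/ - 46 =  -2401/46  =  -  52.20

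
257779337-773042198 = - 515262861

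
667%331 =5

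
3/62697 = 1/20899 = 0.00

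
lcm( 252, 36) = 252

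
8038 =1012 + 7026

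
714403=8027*89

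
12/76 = 3/19  =  0.16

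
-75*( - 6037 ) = 452775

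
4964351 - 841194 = 4123157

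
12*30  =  360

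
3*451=1353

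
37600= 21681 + 15919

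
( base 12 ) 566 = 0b1100011110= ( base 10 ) 798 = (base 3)1002120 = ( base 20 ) 1ji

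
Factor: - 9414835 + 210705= - 2^1*5^1 * 13^1*101^1*701^1 = -9204130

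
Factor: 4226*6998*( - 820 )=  - 2^4*5^1 *41^1*2113^1*3499^1 = - 24250309360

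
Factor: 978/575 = 2^1* 3^1* 5^( - 2) * 23^( - 1)*163^1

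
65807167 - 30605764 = 35201403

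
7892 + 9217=17109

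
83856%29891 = 24074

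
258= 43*6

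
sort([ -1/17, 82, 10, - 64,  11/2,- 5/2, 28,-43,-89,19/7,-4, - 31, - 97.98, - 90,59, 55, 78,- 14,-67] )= [  -  97.98,  -  90,-89,-67,  -  64, - 43, - 31,  -  14,-4,- 5/2,-1/17, 19/7, 11/2, 10,28,55,  59,  78, 82 ]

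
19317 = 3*6439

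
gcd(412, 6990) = 2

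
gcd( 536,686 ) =2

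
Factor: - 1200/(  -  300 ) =4= 2^2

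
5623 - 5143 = 480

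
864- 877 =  -13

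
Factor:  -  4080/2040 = - 2^1=- 2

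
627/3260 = 627/3260=0.19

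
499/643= 499/643= 0.78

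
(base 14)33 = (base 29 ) 1g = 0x2d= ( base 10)45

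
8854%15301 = 8854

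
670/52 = 12 + 23/26= 12.88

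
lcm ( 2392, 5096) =117208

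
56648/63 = 899+11/63 = 899.17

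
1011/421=1011/421 = 2.40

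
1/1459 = 1/1459 = 0.00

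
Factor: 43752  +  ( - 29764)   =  2^2*13^1*269^1= 13988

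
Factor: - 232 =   -  2^3*29^1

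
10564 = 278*38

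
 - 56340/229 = -56340/229 = - 246.03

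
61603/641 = 96+67/641 = 96.10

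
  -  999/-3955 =999/3955=0.25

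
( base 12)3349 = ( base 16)1629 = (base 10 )5673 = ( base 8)13051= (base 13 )2775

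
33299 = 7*4757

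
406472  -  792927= -386455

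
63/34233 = 21/11411 = 0.00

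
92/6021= 92/6021 = 0.02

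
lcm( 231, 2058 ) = 22638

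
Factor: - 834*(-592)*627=309567456=2^5*3^2*11^1 * 19^1*37^1*139^1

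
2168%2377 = 2168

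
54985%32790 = 22195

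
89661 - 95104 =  - 5443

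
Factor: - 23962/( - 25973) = 2^1 * 19^( - 1)*1367^(  -  1)*11981^1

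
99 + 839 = 938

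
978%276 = 150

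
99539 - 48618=50921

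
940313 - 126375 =813938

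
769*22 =16918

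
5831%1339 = 475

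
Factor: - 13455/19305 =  - 3^( - 1 ) * 11^( - 1) * 23^1 = -23/33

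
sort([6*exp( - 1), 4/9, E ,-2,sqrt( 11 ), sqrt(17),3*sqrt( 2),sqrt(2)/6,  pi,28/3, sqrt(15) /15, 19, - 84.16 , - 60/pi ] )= [-84.16 , - 60/pi, - 2,sqrt( 2)/6,sqrt( 15 )/15,4/9, 6 * exp (  -  1), E,pi,sqrt( 11), sqrt(  17),  3*sqrt( 2 ),28/3, 19 ] 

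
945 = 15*63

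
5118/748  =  2559/374 =6.84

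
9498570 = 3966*2395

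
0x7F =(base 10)127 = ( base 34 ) 3p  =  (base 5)1002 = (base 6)331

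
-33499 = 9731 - 43230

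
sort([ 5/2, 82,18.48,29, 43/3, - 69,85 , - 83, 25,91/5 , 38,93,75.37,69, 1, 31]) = [ - 83,-69,1, 5/2 , 43/3,91/5, 18.48, 25, 29, 31, 38 , 69, 75.37, 82, 85 , 93 ] 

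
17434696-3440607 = 13994089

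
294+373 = 667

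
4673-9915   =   - 5242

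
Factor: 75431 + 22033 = 2^3*3^1* 31^1*131^1 = 97464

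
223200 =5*44640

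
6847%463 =365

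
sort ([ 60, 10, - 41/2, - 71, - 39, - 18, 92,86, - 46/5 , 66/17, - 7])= [-71, - 39,  -  41/2, - 18, - 46/5, - 7, 66/17, 10, 60, 86, 92 ] 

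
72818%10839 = 7784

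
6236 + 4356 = 10592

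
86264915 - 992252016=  - 905987101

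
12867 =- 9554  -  -22421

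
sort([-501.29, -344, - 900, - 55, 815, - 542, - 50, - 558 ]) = [-900, - 558, - 542, -501.29, - 344, - 55, - 50 , 815 ]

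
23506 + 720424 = 743930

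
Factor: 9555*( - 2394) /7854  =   - 3^2 * 5^1*7^2*11^(-1 )*13^1*17^( - 1)*19^1 = - 544635/187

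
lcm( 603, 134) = 1206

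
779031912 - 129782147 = 649249765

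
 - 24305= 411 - 24716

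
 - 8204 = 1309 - 9513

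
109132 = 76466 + 32666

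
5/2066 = 5/2066  =  0.00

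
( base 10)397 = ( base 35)BC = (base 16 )18d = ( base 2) 110001101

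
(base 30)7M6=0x1b36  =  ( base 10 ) 6966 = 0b1101100110110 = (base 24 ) c26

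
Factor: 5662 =2^1*19^1*149^1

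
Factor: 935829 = 3^2*103981^1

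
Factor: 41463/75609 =17/31=   17^1*31^( - 1)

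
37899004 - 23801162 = 14097842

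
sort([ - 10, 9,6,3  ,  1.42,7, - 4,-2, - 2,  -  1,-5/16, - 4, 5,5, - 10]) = [ - 10, - 10,-4, - 4, - 2, - 2, - 1, - 5/16,  1.42,3,5,  5,6, 7,9]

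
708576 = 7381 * 96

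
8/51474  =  4/25737 = 0.00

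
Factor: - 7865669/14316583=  - 7^1*127^( - 1)*139^( - 1)*811^( - 1) * 1123667^1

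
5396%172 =64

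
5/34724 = 5/34724=   0.00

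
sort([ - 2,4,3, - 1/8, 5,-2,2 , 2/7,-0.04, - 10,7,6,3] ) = [ - 10, - 2, - 2, - 1/8, - 0.04, 2/7, 2,3,3 , 4,5,6,7 ] 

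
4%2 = 0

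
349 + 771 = 1120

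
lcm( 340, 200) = 3400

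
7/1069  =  7/1069 = 0.01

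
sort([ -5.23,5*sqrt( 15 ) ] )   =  [ - 5.23,5*sqrt(15 ) ]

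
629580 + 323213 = 952793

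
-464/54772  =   - 116/13693 = - 0.01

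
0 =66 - 66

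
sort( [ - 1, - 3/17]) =[- 1 , - 3/17 ]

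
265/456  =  265/456=   0.58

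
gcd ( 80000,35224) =8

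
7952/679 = 1136/97= 11.71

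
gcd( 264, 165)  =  33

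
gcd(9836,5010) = 2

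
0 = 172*0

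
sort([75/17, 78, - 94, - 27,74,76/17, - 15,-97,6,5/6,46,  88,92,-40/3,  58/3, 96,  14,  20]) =[ -97 , - 94, - 27, - 15, - 40/3,5/6,75/17,  76/17,6 , 14,58/3,20,46,74,78,88, 92, 96 ] 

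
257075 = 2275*113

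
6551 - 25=6526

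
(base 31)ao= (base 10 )334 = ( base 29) BF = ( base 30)B4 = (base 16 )14e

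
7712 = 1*7712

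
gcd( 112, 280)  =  56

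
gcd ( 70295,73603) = 827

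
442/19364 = 221/9682 = 0.02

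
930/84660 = 31/2822 =0.01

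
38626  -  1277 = 37349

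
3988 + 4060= 8048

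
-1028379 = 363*(-2833)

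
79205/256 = 79205/256  =  309.39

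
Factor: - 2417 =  - 2417^1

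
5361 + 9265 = 14626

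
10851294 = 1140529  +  9710765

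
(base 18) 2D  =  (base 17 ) 2f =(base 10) 49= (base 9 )54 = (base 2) 110001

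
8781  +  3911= 12692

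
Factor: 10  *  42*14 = 5880 = 2^3*3^1*5^1*7^2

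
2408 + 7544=9952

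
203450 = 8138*25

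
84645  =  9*9405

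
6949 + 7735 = 14684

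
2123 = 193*11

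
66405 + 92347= 158752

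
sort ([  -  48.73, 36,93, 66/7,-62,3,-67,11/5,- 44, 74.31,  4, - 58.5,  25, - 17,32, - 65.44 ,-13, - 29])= [- 67,-65.44,-62, - 58.5,-48.73, - 44,- 29, - 17 , - 13,11/5,3, 4, 66/7, 25, 32,36,74.31,93 ] 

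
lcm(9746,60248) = 662728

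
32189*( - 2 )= - 64378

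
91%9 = 1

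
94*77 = 7238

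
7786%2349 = 739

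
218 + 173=391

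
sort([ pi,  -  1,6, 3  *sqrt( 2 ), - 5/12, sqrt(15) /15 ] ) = [ - 1, - 5/12,  sqrt( 15)/15, pi,  3*sqrt( 2),6 ] 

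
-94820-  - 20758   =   - 74062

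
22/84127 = 22/84127 = 0.00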